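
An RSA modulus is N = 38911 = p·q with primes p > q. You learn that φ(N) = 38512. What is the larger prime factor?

φ(n) = (p−1)(q−1) = n − (p+q) + 1, so p + q = 38911 − 38512 + 1 = 400.
p and q are the roots of t² − 400t + 38911 = 0.
Discriminant: 400² − 4·38911 = 160000 − 155644 = 4356; √4356 = 66.
q = (400 − 66)/2 = 167, p = (400 + 66)/2 = 233.
Check: 167 · 233 = 38911.

233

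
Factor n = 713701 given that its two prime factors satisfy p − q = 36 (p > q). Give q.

Since p = q + 36, we have 713701 = q(q + 36), so q² + 36q − 713701 = 0.
Discriminant: 36² + 4·713701 = 1296 + 2854804 = 2856100; √2856100 = 1690.
q = (−36 + 1690)/2 = 827, and p = q + 36 = 863.
Check: 827 · 863 = 713701.

827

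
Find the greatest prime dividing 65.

13

65 = 5 · 13
13 is prime.
So 65 = 5 · 13; the largest prime factor is 13.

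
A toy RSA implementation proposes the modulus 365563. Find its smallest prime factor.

11

365563 is odd.
Digit sum 28, not divisible by 3.
Ends in 3: not divisible by 5.
7: 365563 = 7·52223 + 2
11: 365563 = 11·33233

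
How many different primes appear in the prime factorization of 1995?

4

1995 = 3 · 665
665 = 5 · 133
133 = 7 · 19
1995 = 3 · 5 · 7 · 19, which has 4 distinct prime factors.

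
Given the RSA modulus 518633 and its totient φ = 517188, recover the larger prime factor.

787

φ(n) = (p−1)(q−1) = n − (p+q) + 1, so p + q = 518633 − 517188 + 1 = 1446.
p and q are the roots of t² − 1446t + 518633 = 0.
Discriminant: 1446² − 4·518633 = 2090916 − 2074532 = 16384; √16384 = 128.
q = (1446 − 128)/2 = 659, p = (1446 + 128)/2 = 787.
Check: 659 · 787 = 518633.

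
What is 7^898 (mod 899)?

484

7^1 ≡ 7 (mod 899)
7^2 ≡ 7^2 = 49 ≡ 49 (mod 899)
7^4 ≡ 49^2 = 2401 ≡ 603 (mod 899)
7^8 ≡ 603^2 = 363609 ≡ 413 (mod 899)
7^16 ≡ 413^2 = 170569 ≡ 658 (mod 899)
7^32 ≡ 658^2 = 432964 ≡ 545 (mod 899)
7^64 ≡ 545^2 = 297025 ≡ 355 (mod 899)
7^128 ≡ 355^2 = 126025 ≡ 165 (mod 899)
7^256 ≡ 165^2 = 27225 ≡ 255 (mod 899)
7^512 ≡ 255^2 = 65025 ≡ 297 (mod 899)
898 = 512 + 256 + 128 + 2 in binary powers of 2.
So 7^898 ≡ 297 · 255 · 165 · 49 ≡ 484 (mod 899).
Since 484 ≠ 1, base 7 is a Fermat witness: 899 is composite.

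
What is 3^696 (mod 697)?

3^1 ≡ 3 (mod 697)
3^2 ≡ 3^2 = 9 ≡ 9 (mod 697)
3^4 ≡ 9^2 = 81 ≡ 81 (mod 697)
3^8 ≡ 81^2 = 6561 ≡ 288 (mod 697)
3^16 ≡ 288^2 = 82944 ≡ 1 (mod 697)
3^32 ≡ 1^2 = 1 ≡ 1 (mod 697)
3^64 ≡ 1^2 = 1 ≡ 1 (mod 697)
3^128 ≡ 1^2 = 1 ≡ 1 (mod 697)
3^256 ≡ 1^2 = 1 ≡ 1 (mod 697)
3^512 ≡ 1^2 = 1 ≡ 1 (mod 697)
696 = 512 + 128 + 32 + 16 + 8 in binary powers of 2.
So 3^696 ≡ 1 · 1 · 1 · 1 · 288 ≡ 288 (mod 697).
Since 288 ≠ 1, base 3 is a Fermat witness: 697 is composite.

288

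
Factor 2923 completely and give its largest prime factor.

2923 = 37 · 79
79 is prime.
So 2923 = 37 · 79; the largest prime factor is 79.

79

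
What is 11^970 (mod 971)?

1

11^1 ≡ 11 (mod 971)
11^2 ≡ 11^2 = 121 ≡ 121 (mod 971)
11^4 ≡ 121^2 = 14641 ≡ 76 (mod 971)
11^8 ≡ 76^2 = 5776 ≡ 921 (mod 971)
11^16 ≡ 921^2 = 848241 ≡ 558 (mod 971)
11^32 ≡ 558^2 = 311364 ≡ 644 (mod 971)
11^64 ≡ 644^2 = 414736 ≡ 119 (mod 971)
11^128 ≡ 119^2 = 14161 ≡ 567 (mod 971)
11^256 ≡ 567^2 = 321489 ≡ 88 (mod 971)
11^512 ≡ 88^2 = 7744 ≡ 947 (mod 971)
970 = 512 + 256 + 128 + 64 + 8 + 2 in binary powers of 2.
So 11^970 ≡ 947 · 88 · 567 · 119 · 921 · 121 ≡ 1 (mod 971).
Since the result is 1, base 11 gives no evidence that 971 is composite.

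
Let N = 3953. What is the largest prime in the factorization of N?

67

3953 = 59 · 67
67 is prime.
So 3953 = 59 · 67; the largest prime factor is 67.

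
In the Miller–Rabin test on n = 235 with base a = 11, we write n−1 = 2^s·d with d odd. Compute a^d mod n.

161

235 − 1 = 234 = 2^1 · 117, so d = 117.
11^1 ≡ 11 (mod 235)
11^2 ≡ 11^2 = 121 ≡ 121 (mod 235)
11^4 ≡ 121^2 = 14641 ≡ 71 (mod 235)
11^8 ≡ 71^2 = 5041 ≡ 106 (mod 235)
11^16 ≡ 106^2 = 11236 ≡ 191 (mod 235)
11^32 ≡ 191^2 = 36481 ≡ 56 (mod 235)
11^64 ≡ 56^2 = 3136 ≡ 81 (mod 235)
117 = 64 + 32 + 16 + 4 + 1 in binary powers of 2.
So 11^117 ≡ 81 · 56 · 191 · 71 · 11 ≡ 161 (mod 235).
Squaring chain: 161; never reaches −1, so base 11 is a Miller–Rabin witness that 235 is composite.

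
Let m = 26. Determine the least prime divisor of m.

2

26 is even: 2 divides it.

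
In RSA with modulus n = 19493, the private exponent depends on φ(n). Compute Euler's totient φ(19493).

19200

Factor: 19493 = 101 · 193.
φ(19493) = (101−1) · (193−1) = 100 · 192 = 19200.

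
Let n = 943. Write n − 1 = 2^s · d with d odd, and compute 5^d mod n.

241

943 − 1 = 942 = 2^1 · 471, so d = 471.
5^1 ≡ 5 (mod 943)
5^2 ≡ 5^2 = 25 ≡ 25 (mod 943)
5^4 ≡ 25^2 = 625 ≡ 625 (mod 943)
5^8 ≡ 625^2 = 390625 ≡ 223 (mod 943)
5^16 ≡ 223^2 = 49729 ≡ 693 (mod 943)
5^32 ≡ 693^2 = 480249 ≡ 262 (mod 943)
5^64 ≡ 262^2 = 68644 ≡ 748 (mod 943)
5^128 ≡ 748^2 = 559504 ≡ 305 (mod 943)
5^256 ≡ 305^2 = 93025 ≡ 611 (mod 943)
471 = 256 + 128 + 64 + 16 + 4 + 2 + 1 in binary powers of 2.
So 5^471 ≡ 611 · 305 · 748 · 693 · 625 · 25 · 5 ≡ 241 (mod 943).
Squaring chain: 241; never reaches −1, so base 5 is a Miller–Rabin witness that 943 is composite.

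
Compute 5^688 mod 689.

5^1 ≡ 5 (mod 689)
5^2 ≡ 5^2 = 25 ≡ 25 (mod 689)
5^4 ≡ 25^2 = 625 ≡ 625 (mod 689)
5^8 ≡ 625^2 = 390625 ≡ 651 (mod 689)
5^16 ≡ 651^2 = 423801 ≡ 66 (mod 689)
5^32 ≡ 66^2 = 4356 ≡ 222 (mod 689)
5^64 ≡ 222^2 = 49284 ≡ 365 (mod 689)
5^128 ≡ 365^2 = 133225 ≡ 248 (mod 689)
5^256 ≡ 248^2 = 61504 ≡ 183 (mod 689)
5^512 ≡ 183^2 = 33489 ≡ 417 (mod 689)
688 = 512 + 128 + 32 + 16 in binary powers of 2.
So 5^688 ≡ 417 · 248 · 222 · 66 ≡ 365 (mod 689).
Since 365 ≠ 1, base 5 is a Fermat witness: 689 is composite.

365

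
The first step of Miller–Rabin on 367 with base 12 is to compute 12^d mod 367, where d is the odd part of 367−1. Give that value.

367 − 1 = 366 = 2^1 · 183, so d = 183.
12^1 ≡ 12 (mod 367)
12^2 ≡ 12^2 = 144 ≡ 144 (mod 367)
12^4 ≡ 144^2 = 20736 ≡ 184 (mod 367)
12^8 ≡ 184^2 = 33856 ≡ 92 (mod 367)
12^16 ≡ 92^2 = 8464 ≡ 23 (mod 367)
12^32 ≡ 23^2 = 529 ≡ 162 (mod 367)
12^64 ≡ 162^2 = 26244 ≡ 187 (mod 367)
12^128 ≡ 187^2 = 34969 ≡ 104 (mod 367)
183 = 128 + 32 + 16 + 4 + 2 + 1 in binary powers of 2.
So 12^183 ≡ 104 · 162 · 23 · 184 · 144 · 12 ≡ 366 (mod 367).
Since 12^d ≡ 366 (mod 367), base 12 does not prove 367 composite.

366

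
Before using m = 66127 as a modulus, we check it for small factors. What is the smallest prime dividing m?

89

66127 is odd.
Digit sum 22, not divisible by 3.
Ends in 7: not divisible by 5.
7: 66127 = 7·9446 + 5
11: 66127 = 11·6011 + 6
13: 66127 = 13·5086 + 9
17: 66127 = 17·3889 + 14
19: 66127 = 19·3480 + 7
23: 66127 = 23·2875 + 2
29: 66127 = 29·2280 + 7
31: 66127 = 31·2133 + 4
37: 66127 = 37·1787 + 8
41: 66127 = 41·1612 + 35
43: 66127 = 43·1537 + 36
47: 66127 = 47·1406 + 45
53: 66127 = 53·1247 + 36
59: 66127 = 59·1120 + 47
61: 66127 = 61·1084 + 3
67: 66127 = 67·986 + 65
71: 66127 = 71·931 + 26
73: 66127 = 73·905 + 62
79: 66127 = 79·837 + 4
83: 66127 = 83·796 + 59
89: 66127 = 89·743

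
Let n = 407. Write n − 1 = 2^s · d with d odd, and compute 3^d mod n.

407 − 1 = 406 = 2^1 · 203, so d = 203.
3^1 ≡ 3 (mod 407)
3^2 ≡ 3^2 = 9 ≡ 9 (mod 407)
3^4 ≡ 9^2 = 81 ≡ 81 (mod 407)
3^8 ≡ 81^2 = 6561 ≡ 49 (mod 407)
3^16 ≡ 49^2 = 2401 ≡ 366 (mod 407)
3^32 ≡ 366^2 = 133956 ≡ 53 (mod 407)
3^64 ≡ 53^2 = 2809 ≡ 367 (mod 407)
3^128 ≡ 367^2 = 134689 ≡ 379 (mod 407)
203 = 128 + 64 + 8 + 2 + 1 in binary powers of 2.
So 3^203 ≡ 379 · 367 · 49 · 9 · 3 ≡ 280 (mod 407).
Squaring chain: 280; never reaches −1, so base 3 is a Miller–Rabin witness that 407 is composite.

280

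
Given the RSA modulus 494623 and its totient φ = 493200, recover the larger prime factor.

φ(n) = (p−1)(q−1) = n − (p+q) + 1, so p + q = 494623 − 493200 + 1 = 1424.
p and q are the roots of t² − 1424t + 494623 = 0.
Discriminant: 1424² − 4·494623 = 2027776 − 1978492 = 49284; √49284 = 222.
q = (1424 − 222)/2 = 601, p = (1424 + 222)/2 = 823.
Check: 601 · 823 = 494623.

823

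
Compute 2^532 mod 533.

2^1 ≡ 2 (mod 533)
2^2 ≡ 2^2 = 4 ≡ 4 (mod 533)
2^4 ≡ 4^2 = 16 ≡ 16 (mod 533)
2^8 ≡ 16^2 = 256 ≡ 256 (mod 533)
2^16 ≡ 256^2 = 65536 ≡ 510 (mod 533)
2^32 ≡ 510^2 = 260100 ≡ 529 (mod 533)
2^64 ≡ 529^2 = 279841 ≡ 16 (mod 533)
2^128 ≡ 16^2 = 256 ≡ 256 (mod 533)
2^256 ≡ 256^2 = 65536 ≡ 510 (mod 533)
2^512 ≡ 510^2 = 260100 ≡ 529 (mod 533)
532 = 512 + 16 + 4 in binary powers of 2.
So 2^532 ≡ 529 · 510 · 16 ≡ 406 (mod 533).
Since 406 ≠ 1, base 2 is a Fermat witness: 533 is composite.

406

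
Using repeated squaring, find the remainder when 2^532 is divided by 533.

406

2^1 ≡ 2 (mod 533)
2^2 ≡ 2^2 = 4 ≡ 4 (mod 533)
2^4 ≡ 4^2 = 16 ≡ 16 (mod 533)
2^8 ≡ 16^2 = 256 ≡ 256 (mod 533)
2^16 ≡ 256^2 = 65536 ≡ 510 (mod 533)
2^32 ≡ 510^2 = 260100 ≡ 529 (mod 533)
2^64 ≡ 529^2 = 279841 ≡ 16 (mod 533)
2^128 ≡ 16^2 = 256 ≡ 256 (mod 533)
2^256 ≡ 256^2 = 65536 ≡ 510 (mod 533)
2^512 ≡ 510^2 = 260100 ≡ 529 (mod 533)
532 = 512 + 16 + 4 in binary powers of 2.
So 2^532 ≡ 529 · 510 · 16 ≡ 406 (mod 533).
Since 406 ≠ 1, base 2 is a Fermat witness: 533 is composite.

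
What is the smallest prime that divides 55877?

71

55877 is odd.
Digit sum 32, not divisible by 3.
Ends in 7: not divisible by 5.
7: 55877 = 7·7982 + 3
11: 55877 = 11·5079 + 8
13: 55877 = 13·4298 + 3
17: 55877 = 17·3286 + 15
19: 55877 = 19·2940 + 17
23: 55877 = 23·2429 + 10
29: 55877 = 29·1926 + 23
31: 55877 = 31·1802 + 15
37: 55877 = 37·1510 + 7
41: 55877 = 41·1362 + 35
43: 55877 = 43·1299 + 20
47: 55877 = 47·1188 + 41
53: 55877 = 53·1054 + 15
59: 55877 = 59·947 + 4
61: 55877 = 61·916 + 1
67: 55877 = 67·833 + 66
71: 55877 = 71·787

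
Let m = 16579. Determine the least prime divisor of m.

59

16579 is odd.
Digit sum 28, not divisible by 3.
Ends in 9: not divisible by 5.
7: 16579 = 7·2368 + 3
11: 16579 = 11·1507 + 2
13: 16579 = 13·1275 + 4
17: 16579 = 17·975 + 4
19: 16579 = 19·872 + 11
23: 16579 = 23·720 + 19
29: 16579 = 29·571 + 20
31: 16579 = 31·534 + 25
37: 16579 = 37·448 + 3
41: 16579 = 41·404 + 15
43: 16579 = 43·385 + 24
47: 16579 = 47·352 + 35
53: 16579 = 53·312 + 43
59: 16579 = 59·281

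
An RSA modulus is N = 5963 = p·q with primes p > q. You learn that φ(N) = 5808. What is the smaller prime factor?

67

φ(n) = (p−1)(q−1) = n − (p+q) + 1, so p + q = 5963 − 5808 + 1 = 156.
p and q are the roots of t² − 156t + 5963 = 0.
Discriminant: 156² − 4·5963 = 24336 − 23852 = 484; √484 = 22.
q = (156 − 22)/2 = 67, p = (156 + 22)/2 = 89.
Check: 67 · 89 = 5963.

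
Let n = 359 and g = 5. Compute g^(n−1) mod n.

5^1 ≡ 5 (mod 359)
5^2 ≡ 5^2 = 25 ≡ 25 (mod 359)
5^4 ≡ 25^2 = 625 ≡ 266 (mod 359)
5^8 ≡ 266^2 = 70756 ≡ 33 (mod 359)
5^16 ≡ 33^2 = 1089 ≡ 12 (mod 359)
5^32 ≡ 12^2 = 144 ≡ 144 (mod 359)
5^64 ≡ 144^2 = 20736 ≡ 273 (mod 359)
5^128 ≡ 273^2 = 74529 ≡ 216 (mod 359)
5^256 ≡ 216^2 = 46656 ≡ 345 (mod 359)
358 = 256 + 64 + 32 + 4 + 2 in binary powers of 2.
So 5^358 ≡ 345 · 273 · 144 · 266 · 25 ≡ 1 (mod 359).
Since the result is 1, base 5 gives no evidence that 359 is composite.

1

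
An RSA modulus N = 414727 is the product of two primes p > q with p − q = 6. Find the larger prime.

647

Since p = q + 6, we have 414727 = q(q + 6), so q² + 6q − 414727 = 0.
Discriminant: 6² + 4·414727 = 36 + 1658908 = 1658944; √1658944 = 1288.
q = (−6 + 1288)/2 = 641, and p = q + 6 = 647.
Check: 641 · 647 = 414727.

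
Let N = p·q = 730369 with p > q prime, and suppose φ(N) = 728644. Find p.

φ(n) = (p−1)(q−1) = n − (p+q) + 1, so p + q = 730369 − 728644 + 1 = 1726.
p and q are the roots of t² − 1726t + 730369 = 0.
Discriminant: 1726² − 4·730369 = 2979076 − 2921476 = 57600; √57600 = 240.
q = (1726 − 240)/2 = 743, p = (1726 + 240)/2 = 983.
Check: 743 · 983 = 730369.

983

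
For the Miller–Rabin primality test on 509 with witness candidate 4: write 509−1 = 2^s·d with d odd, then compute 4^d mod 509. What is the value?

509 − 1 = 508 = 2^2 · 127, so d = 127.
4^1 ≡ 4 (mod 509)
4^2 ≡ 4^2 = 16 ≡ 16 (mod 509)
4^4 ≡ 16^2 = 256 ≡ 256 (mod 509)
4^8 ≡ 256^2 = 65536 ≡ 384 (mod 509)
4^16 ≡ 384^2 = 147456 ≡ 355 (mod 509)
4^32 ≡ 355^2 = 126025 ≡ 302 (mod 509)
4^64 ≡ 302^2 = 91204 ≡ 93 (mod 509)
127 = 64 + 32 + 16 + 8 + 4 + 2 + 1 in binary powers of 2.
So 4^127 ≡ 93 · 302 · 355 · 384 · 256 · 16 · 4 ≡ 508 (mod 509).
Since 4^d ≡ 508 (mod 509), base 4 does not prove 509 composite.

508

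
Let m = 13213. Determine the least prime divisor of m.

13213 is odd.
Digit sum 10, not divisible by 3.
Ends in 3: not divisible by 5.
7: 13213 = 7·1887 + 4
11: 13213 = 11·1201 + 2
13: 13213 = 13·1016 + 5
17: 13213 = 17·777 + 4
19: 13213 = 19·695 + 8
23: 13213 = 23·574 + 11
29: 13213 = 29·455 + 18
31: 13213 = 31·426 + 7
37: 13213 = 37·357 + 4
41: 13213 = 41·322 + 11
43: 13213 = 43·307 + 12
47: 13213 = 47·281 + 6
53: 13213 = 53·249 + 16
59: 13213 = 59·223 + 56
61: 13213 = 61·216 + 37
67: 13213 = 67·197 + 14
71: 13213 = 71·186 + 7
73: 13213 = 73·181

73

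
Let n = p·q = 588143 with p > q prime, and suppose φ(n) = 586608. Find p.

φ(n) = (p−1)(q−1) = n − (p+q) + 1, so p + q = 588143 − 586608 + 1 = 1536.
p and q are the roots of t² − 1536t + 588143 = 0.
Discriminant: 1536² − 4·588143 = 2359296 − 2352572 = 6724; √6724 = 82.
q = (1536 − 82)/2 = 727, p = (1536 + 82)/2 = 809.
Check: 727 · 809 = 588143.

809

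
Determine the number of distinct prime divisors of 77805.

5

77805 = 3^2 · 8645
8645 = 5 · 1729
1729 = 7 · 247
247 = 13 · 19
77805 = 3^2 · 5 · 7 · 13 · 19, which has 5 distinct prime factors.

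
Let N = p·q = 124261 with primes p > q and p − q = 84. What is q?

Since p = q + 84, we have 124261 = q(q + 84), so q² + 84q − 124261 = 0.
Discriminant: 84² + 4·124261 = 7056 + 497044 = 504100; √504100 = 710.
q = (−84 + 710)/2 = 313, and p = q + 84 = 397.
Check: 313 · 397 = 124261.

313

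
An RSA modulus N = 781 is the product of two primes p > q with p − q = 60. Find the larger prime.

71

Since p = q + 60, we have 781 = q(q + 60), so q² + 60q − 781 = 0.
Discriminant: 60² + 4·781 = 3600 + 3124 = 6724; √6724 = 82.
q = (−60 + 82)/2 = 11, and p = q + 60 = 71.
Check: 11 · 71 = 781.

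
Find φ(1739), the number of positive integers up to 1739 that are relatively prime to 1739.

Factor: 1739 = 37 · 47.
φ(1739) = (37−1) · (47−1) = 36 · 46 = 1656.

1656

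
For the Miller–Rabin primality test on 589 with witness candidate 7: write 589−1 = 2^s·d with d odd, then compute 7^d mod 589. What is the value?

589 − 1 = 588 = 2^2 · 147, so d = 147.
7^1 ≡ 7 (mod 589)
7^2 ≡ 7^2 = 49 ≡ 49 (mod 589)
7^4 ≡ 49^2 = 2401 ≡ 45 (mod 589)
7^8 ≡ 45^2 = 2025 ≡ 258 (mod 589)
7^16 ≡ 258^2 = 66564 ≡ 7 (mod 589)
7^32 ≡ 7^2 = 49 ≡ 49 (mod 589)
7^64 ≡ 49^2 = 2401 ≡ 45 (mod 589)
7^128 ≡ 45^2 = 2025 ≡ 258 (mod 589)
147 = 128 + 16 + 2 + 1 in binary powers of 2.
So 7^147 ≡ 258 · 7 · 49 · 7 ≡ 419 (mod 589).
Squaring chain: 419 → 39; never reaches −1, so base 7 is a Miller–Rabin witness that 589 is composite.

419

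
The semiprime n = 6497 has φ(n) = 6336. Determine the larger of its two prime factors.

89

φ(n) = (p−1)(q−1) = n − (p+q) + 1, so p + q = 6497 − 6336 + 1 = 162.
p and q are the roots of t² − 162t + 6497 = 0.
Discriminant: 162² − 4·6497 = 26244 − 25988 = 256; √256 = 16.
q = (162 − 16)/2 = 73, p = (162 + 16)/2 = 89.
Check: 73 · 89 = 6497.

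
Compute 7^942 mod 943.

156

7^1 ≡ 7 (mod 943)
7^2 ≡ 7^2 = 49 ≡ 49 (mod 943)
7^4 ≡ 49^2 = 2401 ≡ 515 (mod 943)
7^8 ≡ 515^2 = 265225 ≡ 242 (mod 943)
7^16 ≡ 242^2 = 58564 ≡ 98 (mod 943)
7^32 ≡ 98^2 = 9604 ≡ 174 (mod 943)
7^64 ≡ 174^2 = 30276 ≡ 100 (mod 943)
7^128 ≡ 100^2 = 10000 ≡ 570 (mod 943)
7^256 ≡ 570^2 = 324900 ≡ 508 (mod 943)
7^512 ≡ 508^2 = 258064 ≡ 625 (mod 943)
942 = 512 + 256 + 128 + 32 + 8 + 4 + 2 in binary powers of 2.
So 7^942 ≡ 625 · 508 · 570 · 174 · 242 · 515 · 49 ≡ 156 (mod 943).
Since 156 ≠ 1, base 7 is a Fermat witness: 943 is composite.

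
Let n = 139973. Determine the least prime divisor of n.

19

139973 is odd.
Digit sum 32, not divisible by 3.
Ends in 3: not divisible by 5.
7: 139973 = 7·19996 + 1
11: 139973 = 11·12724 + 9
13: 139973 = 13·10767 + 2
17: 139973 = 17·8233 + 12
19: 139973 = 19·7367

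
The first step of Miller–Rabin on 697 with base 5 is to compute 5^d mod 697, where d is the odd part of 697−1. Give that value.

61

697 − 1 = 696 = 2^3 · 87, so d = 87.
5^1 ≡ 5 (mod 697)
5^2 ≡ 5^2 = 25 ≡ 25 (mod 697)
5^4 ≡ 25^2 = 625 ≡ 625 (mod 697)
5^8 ≡ 625^2 = 390625 ≡ 305 (mod 697)
5^16 ≡ 305^2 = 93025 ≡ 324 (mod 697)
5^32 ≡ 324^2 = 104976 ≡ 426 (mod 697)
5^64 ≡ 426^2 = 181476 ≡ 256 (mod 697)
87 = 64 + 16 + 4 + 2 + 1 in binary powers of 2.
So 5^87 ≡ 256 · 324 · 625 · 25 · 5 ≡ 61 (mod 697).
Squaring chain: 61 → 236 → 633; never reaches −1, so base 5 is a Miller–Rabin witness that 697 is composite.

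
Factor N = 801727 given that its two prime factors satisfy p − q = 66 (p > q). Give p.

929

Since p = q + 66, we have 801727 = q(q + 66), so q² + 66q − 801727 = 0.
Discriminant: 66² + 4·801727 = 4356 + 3206908 = 3211264; √3211264 = 1792.
q = (−66 + 1792)/2 = 863, and p = q + 66 = 929.
Check: 863 · 929 = 801727.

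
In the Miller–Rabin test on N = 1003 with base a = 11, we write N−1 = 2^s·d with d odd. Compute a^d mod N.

214

1003 − 1 = 1002 = 2^1 · 501, so d = 501.
11^1 ≡ 11 (mod 1003)
11^2 ≡ 11^2 = 121 ≡ 121 (mod 1003)
11^4 ≡ 121^2 = 14641 ≡ 599 (mod 1003)
11^8 ≡ 599^2 = 358801 ≡ 730 (mod 1003)
11^16 ≡ 730^2 = 532900 ≡ 307 (mod 1003)
11^32 ≡ 307^2 = 94249 ≡ 970 (mod 1003)
11^64 ≡ 970^2 = 940900 ≡ 86 (mod 1003)
11^128 ≡ 86^2 = 7396 ≡ 375 (mod 1003)
11^256 ≡ 375^2 = 140625 ≡ 205 (mod 1003)
501 = 256 + 128 + 64 + 32 + 16 + 4 + 1 in binary powers of 2.
So 11^501 ≡ 205 · 375 · 86 · 970 · 307 · 599 · 11 ≡ 214 (mod 1003).
Squaring chain: 214; never reaches −1, so base 11 is a Miller–Rabin witness that 1003 is composite.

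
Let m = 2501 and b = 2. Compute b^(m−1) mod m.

2^1 ≡ 2 (mod 2501)
2^2 ≡ 2^2 = 4 ≡ 4 (mod 2501)
2^4 ≡ 4^2 = 16 ≡ 16 (mod 2501)
2^8 ≡ 16^2 = 256 ≡ 256 (mod 2501)
2^16 ≡ 256^2 = 65536 ≡ 510 (mod 2501)
2^32 ≡ 510^2 = 260100 ≡ 2497 (mod 2501)
2^64 ≡ 2497^2 = 6235009 ≡ 16 (mod 2501)
2^128 ≡ 16^2 = 256 ≡ 256 (mod 2501)
2^256 ≡ 256^2 = 65536 ≡ 510 (mod 2501)
2^512 ≡ 510^2 = 260100 ≡ 2497 (mod 2501)
2^1024 ≡ 2497^2 = 6235009 ≡ 16 (mod 2501)
2^2048 ≡ 16^2 = 256 ≡ 256 (mod 2501)
2500 = 2048 + 256 + 128 + 64 + 4 in binary powers of 2.
So 2^2500 ≡ 256 · 510 · 256 · 16 · 16 ≡ 1477 (mod 2501).
Since 1477 ≠ 1, base 2 is a Fermat witness: 2501 is composite.

1477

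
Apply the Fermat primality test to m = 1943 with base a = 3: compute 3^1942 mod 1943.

3^1 ≡ 3 (mod 1943)
3^2 ≡ 3^2 = 9 ≡ 9 (mod 1943)
3^4 ≡ 9^2 = 81 ≡ 81 (mod 1943)
3^8 ≡ 81^2 = 6561 ≡ 732 (mod 1943)
3^16 ≡ 732^2 = 535824 ≡ 1499 (mod 1943)
3^32 ≡ 1499^2 = 2247001 ≡ 893 (mod 1943)
3^64 ≡ 893^2 = 797449 ≡ 819 (mod 1943)
3^128 ≡ 819^2 = 670761 ≡ 426 (mod 1943)
3^256 ≡ 426^2 = 181476 ≡ 777 (mod 1943)
3^512 ≡ 777^2 = 603729 ≡ 1399 (mod 1943)
3^1024 ≡ 1399^2 = 1957201 ≡ 600 (mod 1943)
1942 = 1024 + 512 + 256 + 128 + 16 + 4 + 2 in binary powers of 2.
So 3^1942 ≡ 600 · 1399 · 777 · 426 · 1499 · 81 · 9 ≡ 1600 (mod 1943).
Since 1600 ≠ 1, base 3 is a Fermat witness: 1943 is composite.

1600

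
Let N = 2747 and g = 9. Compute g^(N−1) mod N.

9^1 ≡ 9 (mod 2747)
9^2 ≡ 9^2 = 81 ≡ 81 (mod 2747)
9^4 ≡ 81^2 = 6561 ≡ 1067 (mod 2747)
9^8 ≡ 1067^2 = 1138489 ≡ 1231 (mod 2747)
9^16 ≡ 1231^2 = 1515361 ≡ 1764 (mod 2747)
9^32 ≡ 1764^2 = 3111696 ≡ 2092 (mod 2747)
9^64 ≡ 2092^2 = 4376464 ≡ 493 (mod 2747)
9^128 ≡ 493^2 = 243049 ≡ 1313 (mod 2747)
9^256 ≡ 1313^2 = 1723969 ≡ 1600 (mod 2747)
9^512 ≡ 1600^2 = 2560000 ≡ 2543 (mod 2747)
9^1024 ≡ 2543^2 = 6466849 ≡ 411 (mod 2747)
9^2048 ≡ 411^2 = 168921 ≡ 1354 (mod 2747)
2746 = 2048 + 512 + 128 + 32 + 16 + 8 + 2 in binary powers of 2.
So 9^2746 ≡ 1354 · 2543 · 1313 · 2092 · 1764 · 1231 · 81 ≡ 40 (mod 2747).
Since 40 ≠ 1, base 9 is a Fermat witness: 2747 is composite.

40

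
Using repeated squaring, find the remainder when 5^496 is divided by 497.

5^1 ≡ 5 (mod 497)
5^2 ≡ 5^2 = 25 ≡ 25 (mod 497)
5^4 ≡ 25^2 = 625 ≡ 128 (mod 497)
5^8 ≡ 128^2 = 16384 ≡ 480 (mod 497)
5^16 ≡ 480^2 = 230400 ≡ 289 (mod 497)
5^32 ≡ 289^2 = 83521 ≡ 25 (mod 497)
5^64 ≡ 25^2 = 625 ≡ 128 (mod 497)
5^128 ≡ 128^2 = 16384 ≡ 480 (mod 497)
5^256 ≡ 480^2 = 230400 ≡ 289 (mod 497)
496 = 256 + 128 + 64 + 32 + 16 in binary powers of 2.
So 5^496 ≡ 289 · 480 · 128 · 25 · 289 ≡ 289 (mod 497).
Since 289 ≠ 1, base 5 is a Fermat witness: 497 is composite.

289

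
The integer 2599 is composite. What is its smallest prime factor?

23

2599 is odd.
Digit sum 25, not divisible by 3.
Ends in 9: not divisible by 5.
7: 2599 = 7·371 + 2
11: 2599 = 11·236 + 3
13: 2599 = 13·199 + 12
17: 2599 = 17·152 + 15
19: 2599 = 19·136 + 15
23: 2599 = 23·113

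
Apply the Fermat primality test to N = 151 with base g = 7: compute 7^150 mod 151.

1

7^1 ≡ 7 (mod 151)
7^2 ≡ 7^2 = 49 ≡ 49 (mod 151)
7^4 ≡ 49^2 = 2401 ≡ 136 (mod 151)
7^8 ≡ 136^2 = 18496 ≡ 74 (mod 151)
7^16 ≡ 74^2 = 5476 ≡ 40 (mod 151)
7^32 ≡ 40^2 = 1600 ≡ 90 (mod 151)
7^64 ≡ 90^2 = 8100 ≡ 97 (mod 151)
7^128 ≡ 97^2 = 9409 ≡ 47 (mod 151)
150 = 128 + 16 + 4 + 2 in binary powers of 2.
So 7^150 ≡ 47 · 40 · 136 · 49 ≡ 1 (mod 151).
Since the result is 1, base 7 gives no evidence that 151 is composite.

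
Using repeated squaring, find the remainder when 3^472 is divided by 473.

3^1 ≡ 3 (mod 473)
3^2 ≡ 3^2 = 9 ≡ 9 (mod 473)
3^4 ≡ 9^2 = 81 ≡ 81 (mod 473)
3^8 ≡ 81^2 = 6561 ≡ 412 (mod 473)
3^16 ≡ 412^2 = 169744 ≡ 410 (mod 473)
3^32 ≡ 410^2 = 168100 ≡ 185 (mod 473)
3^64 ≡ 185^2 = 34225 ≡ 169 (mod 473)
3^128 ≡ 169^2 = 28561 ≡ 181 (mod 473)
3^256 ≡ 181^2 = 32761 ≡ 124 (mod 473)
472 = 256 + 128 + 64 + 16 + 8 in binary powers of 2.
So 3^472 ≡ 124 · 181 · 169 · 410 · 412 ≡ 53 (mod 473).
Since 53 ≠ 1, base 3 is a Fermat witness: 473 is composite.

53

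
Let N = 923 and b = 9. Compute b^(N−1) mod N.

9^1 ≡ 9 (mod 923)
9^2 ≡ 9^2 = 81 ≡ 81 (mod 923)
9^4 ≡ 81^2 = 6561 ≡ 100 (mod 923)
9^8 ≡ 100^2 = 10000 ≡ 770 (mod 923)
9^16 ≡ 770^2 = 592900 ≡ 334 (mod 923)
9^32 ≡ 334^2 = 111556 ≡ 796 (mod 923)
9^64 ≡ 796^2 = 633616 ≡ 438 (mod 923)
9^128 ≡ 438^2 = 191844 ≡ 783 (mod 923)
9^256 ≡ 783^2 = 613089 ≡ 217 (mod 923)
9^512 ≡ 217^2 = 47089 ≡ 16 (mod 923)
922 = 512 + 256 + 128 + 16 + 8 + 2 in binary powers of 2.
So 9^922 ≡ 16 · 217 · 783 · 334 · 770 · 81 ≡ 178 (mod 923).
Since 178 ≠ 1, base 9 is a Fermat witness: 923 is composite.

178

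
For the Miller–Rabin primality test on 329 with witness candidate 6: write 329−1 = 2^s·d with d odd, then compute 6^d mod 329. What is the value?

329 − 1 = 328 = 2^3 · 41, so d = 41.
6^1 ≡ 6 (mod 329)
6^2 ≡ 6^2 = 36 ≡ 36 (mod 329)
6^4 ≡ 36^2 = 1296 ≡ 309 (mod 329)
6^8 ≡ 309^2 = 95481 ≡ 71 (mod 329)
6^16 ≡ 71^2 = 5041 ≡ 106 (mod 329)
6^32 ≡ 106^2 = 11236 ≡ 50 (mod 329)
41 = 32 + 8 + 1 in binary powers of 2.
So 6^41 ≡ 50 · 71 · 6 ≡ 244 (mod 329).
Squaring chain: 244 → 316 → 169; never reaches −1, so base 6 is a Miller–Rabin witness that 329 is composite.

244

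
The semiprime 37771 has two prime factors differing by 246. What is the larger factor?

353

Since p = q + 246, we have 37771 = q(q + 246), so q² + 246q − 37771 = 0.
Discriminant: 246² + 4·37771 = 60516 + 151084 = 211600; √211600 = 460.
q = (−246 + 460)/2 = 107, and p = q + 246 = 353.
Check: 107 · 353 = 37771.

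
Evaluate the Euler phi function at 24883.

24568

Factor: 24883 = 149 · 167.
φ(24883) = (149−1) · (167−1) = 148 · 166 = 24568.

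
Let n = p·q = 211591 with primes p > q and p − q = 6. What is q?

Since p = q + 6, we have 211591 = q(q + 6), so q² + 6q − 211591 = 0.
Discriminant: 6² + 4·211591 = 36 + 846364 = 846400; √846400 = 920.
q = (−6 + 920)/2 = 457, and p = q + 6 = 463.
Check: 457 · 463 = 211591.

457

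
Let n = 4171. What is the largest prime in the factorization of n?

4171 = 43 · 97
97 is prime.
So 4171 = 43 · 97; the largest prime factor is 97.

97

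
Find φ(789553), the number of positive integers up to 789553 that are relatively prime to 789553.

Factor: 789553 = 47 · 107 · 157.
φ(789553) = (47−1) · (107−1) · (157−1) = 46 · 106 · 156 = 760656.

760656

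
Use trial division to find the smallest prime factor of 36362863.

71

36362863 is odd.
Digit sum 37, not divisible by 3.
Ends in 3: not divisible by 5.
7: 36362863 = 7·5194694 + 5
11: 36362863 = 11·3305714 + 9
13: 36362863 = 13·2797143 + 4
17: 36362863 = 17·2138991 + 16
19: 36362863 = 19·1913834 + 17
23: 36362863 = 23·1580994 + 1
29: 36362863 = 29·1253891 + 24
31: 36362863 = 31·1172995 + 18
37: 36362863 = 37·982780 + 3
41: 36362863 = 41·886899 + 4
43: 36362863 = 43·845647 + 42
47: 36362863 = 47·773677 + 44
53: 36362863 = 53·686091 + 40
59: 36362863 = 59·616319 + 42
61: 36362863 = 61·596112 + 31
67: 36362863 = 67·542729 + 20
71: 36362863 = 71·512153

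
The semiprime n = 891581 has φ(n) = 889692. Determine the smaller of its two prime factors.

907

φ(n) = (p−1)(q−1) = n − (p+q) + 1, so p + q = 891581 − 889692 + 1 = 1890.
p and q are the roots of t² − 1890t + 891581 = 0.
Discriminant: 1890² − 4·891581 = 3572100 − 3566324 = 5776; √5776 = 76.
q = (1890 − 76)/2 = 907, p = (1890 + 76)/2 = 983.
Check: 907 · 983 = 891581.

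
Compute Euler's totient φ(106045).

83664

Factor: 106045 = 5 · 127 · 167.
φ(106045) = (5−1) · (127−1) · (167−1) = 4 · 126 · 166 = 83664.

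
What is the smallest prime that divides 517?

11

517 is odd.
Digit sum 13, not divisible by 3.
Ends in 7: not divisible by 5.
7: 517 = 7·73 + 6
11: 517 = 11·47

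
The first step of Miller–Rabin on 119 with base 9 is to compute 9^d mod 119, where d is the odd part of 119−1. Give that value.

119 − 1 = 118 = 2^1 · 59, so d = 59.
9^1 ≡ 9 (mod 119)
9^2 ≡ 9^2 = 81 ≡ 81 (mod 119)
9^4 ≡ 81^2 = 6561 ≡ 16 (mod 119)
9^8 ≡ 16^2 = 256 ≡ 18 (mod 119)
9^16 ≡ 18^2 = 324 ≡ 86 (mod 119)
9^32 ≡ 86^2 = 7396 ≡ 18 (mod 119)
59 = 32 + 16 + 8 + 2 + 1 in binary powers of 2.
So 9^59 ≡ 18 · 86 · 18 · 81 · 9 ≡ 32 (mod 119).
Squaring chain: 32; never reaches −1, so base 9 is a Miller–Rabin witness that 119 is composite.

32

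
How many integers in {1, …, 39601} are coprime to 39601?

Factor: 39601 = 199^2.
φ(39601) = 199^1·(199−1) = 39402.

39402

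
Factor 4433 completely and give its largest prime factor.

4433 = 11 · 403
403 = 13 · 31
31 is prime.
So 4433 = 11 · 13 · 31; the largest prime factor is 31.

31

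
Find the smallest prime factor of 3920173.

73

3920173 is odd.
Digit sum 25, not divisible by 3.
Ends in 3: not divisible by 5.
7: 3920173 = 7·560024 + 5
11: 3920173 = 11·356379 + 4
13: 3920173 = 13·301551 + 10
17: 3920173 = 17·230598 + 7
19: 3920173 = 19·206324 + 17
23: 3920173 = 23·170442 + 7
29: 3920173 = 29·135178 + 11
31: 3920173 = 31·126457 + 6
37: 3920173 = 37·105950 + 23
41: 3920173 = 41·95613 + 40
43: 3920173 = 43·91166 + 35
47: 3920173 = 47·83407 + 44
53: 3920173 = 53·73965 + 28
59: 3920173 = 59·66443 + 36
61: 3920173 = 61·64265 + 8
67: 3920173 = 67·58510 + 3
71: 3920173 = 71·55213 + 50
73: 3920173 = 73·53701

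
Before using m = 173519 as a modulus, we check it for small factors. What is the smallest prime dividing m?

173519 is odd.
Digit sum 26, not divisible by 3.
Ends in 9: not divisible by 5.
7: 173519 = 7·24788 + 3
11: 173519 = 11·15774 + 5
13: 173519 = 13·13347 + 8
17: 173519 = 17·10207

17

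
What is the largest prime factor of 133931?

53

133931 = 7 · 19133
19133 = 19 · 1007
1007 = 19 · 53
53 is prime.
So 133931 = 7 · 19^2 · 53; the largest prime factor is 53.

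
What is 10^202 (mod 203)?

109

10^1 ≡ 10 (mod 203)
10^2 ≡ 10^2 = 100 ≡ 100 (mod 203)
10^4 ≡ 100^2 = 10000 ≡ 53 (mod 203)
10^8 ≡ 53^2 = 2809 ≡ 170 (mod 203)
10^16 ≡ 170^2 = 28900 ≡ 74 (mod 203)
10^32 ≡ 74^2 = 5476 ≡ 198 (mod 203)
10^64 ≡ 198^2 = 39204 ≡ 25 (mod 203)
10^128 ≡ 25^2 = 625 ≡ 16 (mod 203)
202 = 128 + 64 + 8 + 2 in binary powers of 2.
So 10^202 ≡ 16 · 25 · 170 · 100 ≡ 109 (mod 203).
Since 109 ≠ 1, base 10 is a Fermat witness: 203 is composite.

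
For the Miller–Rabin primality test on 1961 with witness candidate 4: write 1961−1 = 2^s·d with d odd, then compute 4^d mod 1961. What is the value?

1961 − 1 = 1960 = 2^3 · 245, so d = 245.
4^1 ≡ 4 (mod 1961)
4^2 ≡ 4^2 = 16 ≡ 16 (mod 1961)
4^4 ≡ 16^2 = 256 ≡ 256 (mod 1961)
4^8 ≡ 256^2 = 65536 ≡ 823 (mod 1961)
4^16 ≡ 823^2 = 677329 ≡ 784 (mod 1961)
4^32 ≡ 784^2 = 614656 ≡ 863 (mod 1961)
4^64 ≡ 863^2 = 744769 ≡ 1550 (mod 1961)
4^128 ≡ 1550^2 = 2402500 ≡ 275 (mod 1961)
245 = 128 + 64 + 32 + 16 + 4 + 1 in binary powers of 2.
So 4^245 ≡ 275 · 1550 · 863 · 784 · 256 · 4 ≡ 1686 (mod 1961).
Squaring chain: 1686 → 1107 → 1785; never reaches −1, so base 4 is a Miller–Rabin witness that 1961 is composite.

1686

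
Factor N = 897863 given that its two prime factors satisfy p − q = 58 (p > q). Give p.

Since p = q + 58, we have 897863 = q(q + 58), so q² + 58q − 897863 = 0.
Discriminant: 58² + 4·897863 = 3364 + 3591452 = 3594816; √3594816 = 1896.
q = (−58 + 1896)/2 = 919, and p = q + 58 = 977.
Check: 919 · 977 = 897863.

977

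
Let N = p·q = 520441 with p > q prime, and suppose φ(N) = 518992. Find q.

653

φ(n) = (p−1)(q−1) = n − (p+q) + 1, so p + q = 520441 − 518992 + 1 = 1450.
p and q are the roots of t² − 1450t + 520441 = 0.
Discriminant: 1450² − 4·520441 = 2102500 − 2081764 = 20736; √20736 = 144.
q = (1450 − 144)/2 = 653, p = (1450 + 144)/2 = 797.
Check: 653 · 797 = 520441.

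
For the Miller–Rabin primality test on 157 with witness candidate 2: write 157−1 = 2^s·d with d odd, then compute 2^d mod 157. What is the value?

157 − 1 = 156 = 2^2 · 39, so d = 39.
2^1 ≡ 2 (mod 157)
2^2 ≡ 2^2 = 4 ≡ 4 (mod 157)
2^4 ≡ 4^2 = 16 ≡ 16 (mod 157)
2^8 ≡ 16^2 = 256 ≡ 99 (mod 157)
2^16 ≡ 99^2 = 9801 ≡ 67 (mod 157)
2^32 ≡ 67^2 = 4489 ≡ 93 (mod 157)
39 = 32 + 4 + 2 + 1 in binary powers of 2.
So 2^39 ≡ 93 · 16 · 4 · 2 ≡ 129 (mod 157).
Squaring chain: 129 → 156; reaches −1, so base 2 does not prove 157 composite.

129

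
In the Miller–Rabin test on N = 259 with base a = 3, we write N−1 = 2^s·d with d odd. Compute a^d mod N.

259 − 1 = 258 = 2^1 · 129, so d = 129.
3^1 ≡ 3 (mod 259)
3^2 ≡ 3^2 = 9 ≡ 9 (mod 259)
3^4 ≡ 9^2 = 81 ≡ 81 (mod 259)
3^8 ≡ 81^2 = 6561 ≡ 86 (mod 259)
3^16 ≡ 86^2 = 7396 ≡ 144 (mod 259)
3^32 ≡ 144^2 = 20736 ≡ 16 (mod 259)
3^64 ≡ 16^2 = 256 ≡ 256 (mod 259)
3^128 ≡ 256^2 = 65536 ≡ 9 (mod 259)
129 = 128 + 1 in binary powers of 2.
So 3^129 ≡ 9 · 3 ≡ 27 (mod 259).
Squaring chain: 27; never reaches −1, so base 3 is a Miller–Rabin witness that 259 is composite.

27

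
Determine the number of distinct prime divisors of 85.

85 = 5 · 17
85 = 5 · 17, which has 2 distinct prime factors.

2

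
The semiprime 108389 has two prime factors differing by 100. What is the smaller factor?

283

Since p = q + 100, we have 108389 = q(q + 100), so q² + 100q − 108389 = 0.
Discriminant: 100² + 4·108389 = 10000 + 433556 = 443556; √443556 = 666.
q = (−100 + 666)/2 = 283, and p = q + 100 = 383.
Check: 283 · 383 = 108389.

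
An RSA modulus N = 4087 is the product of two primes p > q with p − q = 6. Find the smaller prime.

61

Since p = q + 6, we have 4087 = q(q + 6), so q² + 6q − 4087 = 0.
Discriminant: 6² + 4·4087 = 36 + 16348 = 16384; √16384 = 128.
q = (−6 + 128)/2 = 61, and p = q + 6 = 67.
Check: 61 · 67 = 4087.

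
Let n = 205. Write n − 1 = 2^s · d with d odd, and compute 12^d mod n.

108

205 − 1 = 204 = 2^2 · 51, so d = 51.
12^1 ≡ 12 (mod 205)
12^2 ≡ 12^2 = 144 ≡ 144 (mod 205)
12^4 ≡ 144^2 = 20736 ≡ 31 (mod 205)
12^8 ≡ 31^2 = 961 ≡ 141 (mod 205)
12^16 ≡ 141^2 = 19881 ≡ 201 (mod 205)
12^32 ≡ 201^2 = 40401 ≡ 16 (mod 205)
51 = 32 + 16 + 2 + 1 in binary powers of 2.
So 12^51 ≡ 16 · 201 · 144 · 12 ≡ 108 (mod 205).
Squaring chain: 108 → 184; never reaches −1, so base 12 is a Miller–Rabin witness that 205 is composite.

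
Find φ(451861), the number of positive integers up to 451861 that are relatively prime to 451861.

432480

Factor: 451861 = 41 · 103 · 107.
φ(451861) = (41−1) · (103−1) · (107−1) = 40 · 102 · 106 = 432480.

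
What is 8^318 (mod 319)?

236

8^1 ≡ 8 (mod 319)
8^2 ≡ 8^2 = 64 ≡ 64 (mod 319)
8^4 ≡ 64^2 = 4096 ≡ 268 (mod 319)
8^8 ≡ 268^2 = 71824 ≡ 49 (mod 319)
8^16 ≡ 49^2 = 2401 ≡ 168 (mod 319)
8^32 ≡ 168^2 = 28224 ≡ 152 (mod 319)
8^64 ≡ 152^2 = 23104 ≡ 136 (mod 319)
8^128 ≡ 136^2 = 18496 ≡ 313 (mod 319)
8^256 ≡ 313^2 = 97969 ≡ 36 (mod 319)
318 = 256 + 32 + 16 + 8 + 4 + 2 in binary powers of 2.
So 8^318 ≡ 36 · 152 · 168 · 49 · 268 · 64 ≡ 236 (mod 319).
Since 236 ≠ 1, base 8 is a Fermat witness: 319 is composite.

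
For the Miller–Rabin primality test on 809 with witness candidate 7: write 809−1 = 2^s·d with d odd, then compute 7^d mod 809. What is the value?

809 − 1 = 808 = 2^3 · 101, so d = 101.
7^1 ≡ 7 (mod 809)
7^2 ≡ 7^2 = 49 ≡ 49 (mod 809)
7^4 ≡ 49^2 = 2401 ≡ 783 (mod 809)
7^8 ≡ 783^2 = 613089 ≡ 676 (mod 809)
7^16 ≡ 676^2 = 456976 ≡ 700 (mod 809)
7^32 ≡ 700^2 = 490000 ≡ 555 (mod 809)
7^64 ≡ 555^2 = 308025 ≡ 605 (mod 809)
101 = 64 + 32 + 4 + 1 in binary powers of 2.
So 7^101 ≡ 605 · 555 · 783 · 7 ≡ 1 (mod 809).
Since 7^d ≡ 1 (mod 809), base 7 does not prove 809 composite.

1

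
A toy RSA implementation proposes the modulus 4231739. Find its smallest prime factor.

4231739 is odd.
Digit sum 29, not divisible by 3.
Ends in 9: not divisible by 5.
7: 4231739 = 7·604534 + 1
11: 4231739 = 11·384703 + 6
13: 4231739 = 13·325518 + 5
17: 4231739 = 17·248925 + 14
19: 4231739 = 19·222723 + 2
23: 4231739 = 23·183988 + 15
29: 4231739 = 29·145922 + 1
31: 4231739 = 31·136507 + 22
37: 4231739 = 37·114371 + 12
41: 4231739 = 41·103213 + 6
43: 4231739 = 43·98412 + 23
47: 4231739 = 47·90037

47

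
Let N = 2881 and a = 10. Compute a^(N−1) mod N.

1215

10^1 ≡ 10 (mod 2881)
10^2 ≡ 10^2 = 100 ≡ 100 (mod 2881)
10^4 ≡ 100^2 = 10000 ≡ 1357 (mod 2881)
10^8 ≡ 1357^2 = 1841449 ≡ 490 (mod 2881)
10^16 ≡ 490^2 = 240100 ≡ 977 (mod 2881)
10^32 ≡ 977^2 = 954529 ≡ 918 (mod 2881)
10^64 ≡ 918^2 = 842724 ≡ 1472 (mod 2881)
10^128 ≡ 1472^2 = 2166784 ≡ 272 (mod 2881)
10^256 ≡ 272^2 = 73984 ≡ 1959 (mod 2881)
10^512 ≡ 1959^2 = 3837681 ≡ 189 (mod 2881)
10^1024 ≡ 189^2 = 35721 ≡ 1149 (mod 2881)
10^2048 ≡ 1149^2 = 1320201 ≡ 703 (mod 2881)
2880 = 2048 + 512 + 256 + 64 in binary powers of 2.
So 10^2880 ≡ 703 · 189 · 1959 · 1472 ≡ 1215 (mod 2881).
Since 1215 ≠ 1, base 10 is a Fermat witness: 2881 is composite.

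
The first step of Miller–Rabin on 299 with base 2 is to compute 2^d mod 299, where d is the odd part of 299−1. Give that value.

299 − 1 = 298 = 2^1 · 149, so d = 149.
2^1 ≡ 2 (mod 299)
2^2 ≡ 2^2 = 4 ≡ 4 (mod 299)
2^4 ≡ 4^2 = 16 ≡ 16 (mod 299)
2^8 ≡ 16^2 = 256 ≡ 256 (mod 299)
2^16 ≡ 256^2 = 65536 ≡ 55 (mod 299)
2^32 ≡ 55^2 = 3025 ≡ 35 (mod 299)
2^64 ≡ 35^2 = 1225 ≡ 29 (mod 299)
2^128 ≡ 29^2 = 841 ≡ 243 (mod 299)
149 = 128 + 16 + 4 + 1 in binary powers of 2.
So 2^149 ≡ 243 · 55 · 16 · 2 ≡ 110 (mod 299).
Squaring chain: 110; never reaches −1, so base 2 is a Miller–Rabin witness that 299 is composite.

110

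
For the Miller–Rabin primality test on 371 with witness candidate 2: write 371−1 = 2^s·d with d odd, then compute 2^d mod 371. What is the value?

151

371 − 1 = 370 = 2^1 · 185, so d = 185.
2^1 ≡ 2 (mod 371)
2^2 ≡ 2^2 = 4 ≡ 4 (mod 371)
2^4 ≡ 4^2 = 16 ≡ 16 (mod 371)
2^8 ≡ 16^2 = 256 ≡ 256 (mod 371)
2^16 ≡ 256^2 = 65536 ≡ 240 (mod 371)
2^32 ≡ 240^2 = 57600 ≡ 95 (mod 371)
2^64 ≡ 95^2 = 9025 ≡ 121 (mod 371)
2^128 ≡ 121^2 = 14641 ≡ 172 (mod 371)
185 = 128 + 32 + 16 + 8 + 1 in binary powers of 2.
So 2^185 ≡ 172 · 95 · 240 · 256 · 2 ≡ 151 (mod 371).
Squaring chain: 151; never reaches −1, so base 2 is a Miller–Rabin witness that 371 is composite.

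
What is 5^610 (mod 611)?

5^1 ≡ 5 (mod 611)
5^2 ≡ 5^2 = 25 ≡ 25 (mod 611)
5^4 ≡ 25^2 = 625 ≡ 14 (mod 611)
5^8 ≡ 14^2 = 196 ≡ 196 (mod 611)
5^16 ≡ 196^2 = 38416 ≡ 534 (mod 611)
5^32 ≡ 534^2 = 285156 ≡ 430 (mod 611)
5^64 ≡ 430^2 = 184900 ≡ 378 (mod 611)
5^128 ≡ 378^2 = 142884 ≡ 521 (mod 611)
5^256 ≡ 521^2 = 271441 ≡ 157 (mod 611)
5^512 ≡ 157^2 = 24649 ≡ 209 (mod 611)
610 = 512 + 64 + 32 + 2 in binary powers of 2.
So 5^610 ≡ 209 · 378 · 430 · 25 ≡ 441 (mod 611).
Since 441 ≠ 1, base 5 is a Fermat witness: 611 is composite.

441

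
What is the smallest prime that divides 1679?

1679 is odd.
Digit sum 23, not divisible by 3.
Ends in 9: not divisible by 5.
7: 1679 = 7·239 + 6
11: 1679 = 11·152 + 7
13: 1679 = 13·129 + 2
17: 1679 = 17·98 + 13
19: 1679 = 19·88 + 7
23: 1679 = 23·73

23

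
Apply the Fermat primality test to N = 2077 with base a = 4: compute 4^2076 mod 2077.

4^1 ≡ 4 (mod 2077)
4^2 ≡ 4^2 = 16 ≡ 16 (mod 2077)
4^4 ≡ 16^2 = 256 ≡ 256 (mod 2077)
4^8 ≡ 256^2 = 65536 ≡ 1149 (mod 2077)
4^16 ≡ 1149^2 = 1320201 ≡ 1306 (mod 2077)
4^32 ≡ 1306^2 = 1705636 ≡ 419 (mod 2077)
4^64 ≡ 419^2 = 175561 ≡ 1093 (mod 2077)
4^128 ≡ 1093^2 = 1194649 ≡ 374 (mod 2077)
4^256 ≡ 374^2 = 139876 ≡ 717 (mod 2077)
4^512 ≡ 717^2 = 514089 ≡ 1070 (mod 2077)
4^1024 ≡ 1070^2 = 1144900 ≡ 473 (mod 2077)
4^2048 ≡ 473^2 = 223729 ≡ 1490 (mod 2077)
2076 = 2048 + 16 + 8 + 4 in binary powers of 2.
So 4^2076 ≡ 1490 · 1306 · 1149 · 256 ≡ 1027 (mod 2077).
Since 1027 ≠ 1, base 4 is a Fermat witness: 2077 is composite.

1027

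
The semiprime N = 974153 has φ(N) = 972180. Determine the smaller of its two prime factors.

φ(n) = (p−1)(q−1) = n − (p+q) + 1, so p + q = 974153 − 972180 + 1 = 1974.
p and q are the roots of t² − 1974t + 974153 = 0.
Discriminant: 1974² − 4·974153 = 3896676 − 3896612 = 64; √64 = 8.
q = (1974 − 8)/2 = 983, p = (1974 + 8)/2 = 991.
Check: 983 · 991 = 974153.

983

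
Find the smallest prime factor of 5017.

5017 is odd.
Digit sum 13, not divisible by 3.
Ends in 7: not divisible by 5.
7: 5017 = 7·716 + 5
11: 5017 = 11·456 + 1
13: 5017 = 13·385 + 12
17: 5017 = 17·295 + 2
19: 5017 = 19·264 + 1
23: 5017 = 23·218 + 3
29: 5017 = 29·173

29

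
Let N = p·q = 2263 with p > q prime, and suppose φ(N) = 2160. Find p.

φ(n) = (p−1)(q−1) = n − (p+q) + 1, so p + q = 2263 − 2160 + 1 = 104.
p and q are the roots of t² − 104t + 2263 = 0.
Discriminant: 104² − 4·2263 = 10816 − 9052 = 1764; √1764 = 42.
q = (104 − 42)/2 = 31, p = (104 + 42)/2 = 73.
Check: 31 · 73 = 2263.

73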